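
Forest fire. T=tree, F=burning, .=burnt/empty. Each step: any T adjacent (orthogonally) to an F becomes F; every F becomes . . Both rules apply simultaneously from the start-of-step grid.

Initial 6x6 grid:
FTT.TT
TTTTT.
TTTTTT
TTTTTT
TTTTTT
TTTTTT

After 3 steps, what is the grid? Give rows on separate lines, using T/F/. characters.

Step 1: 2 trees catch fire, 1 burn out
  .FT.TT
  FTTTT.
  TTTTTT
  TTTTTT
  TTTTTT
  TTTTTT
Step 2: 3 trees catch fire, 2 burn out
  ..F.TT
  .FTTT.
  FTTTTT
  TTTTTT
  TTTTTT
  TTTTTT
Step 3: 3 trees catch fire, 3 burn out
  ....TT
  ..FTT.
  .FTTTT
  FTTTTT
  TTTTTT
  TTTTTT

....TT
..FTT.
.FTTTT
FTTTTT
TTTTTT
TTTTTT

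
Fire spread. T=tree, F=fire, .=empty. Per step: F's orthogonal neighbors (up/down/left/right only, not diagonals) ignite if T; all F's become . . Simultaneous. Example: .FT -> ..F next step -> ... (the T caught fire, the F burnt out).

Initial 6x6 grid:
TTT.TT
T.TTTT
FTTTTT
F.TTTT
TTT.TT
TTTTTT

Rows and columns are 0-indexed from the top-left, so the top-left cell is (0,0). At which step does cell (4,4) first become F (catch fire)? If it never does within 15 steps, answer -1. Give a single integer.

Step 1: cell (4,4)='T' (+3 fires, +2 burnt)
Step 2: cell (4,4)='T' (+4 fires, +3 burnt)
Step 3: cell (4,4)='T' (+6 fires, +4 burnt)
Step 4: cell (4,4)='T' (+5 fires, +6 burnt)
Step 5: cell (4,4)='T' (+4 fires, +5 burnt)
Step 6: cell (4,4)='F' (+5 fires, +4 burnt)
  -> target ignites at step 6
Step 7: cell (4,4)='.' (+3 fires, +5 burnt)
Step 8: cell (4,4)='.' (+0 fires, +3 burnt)
  fire out at step 8

6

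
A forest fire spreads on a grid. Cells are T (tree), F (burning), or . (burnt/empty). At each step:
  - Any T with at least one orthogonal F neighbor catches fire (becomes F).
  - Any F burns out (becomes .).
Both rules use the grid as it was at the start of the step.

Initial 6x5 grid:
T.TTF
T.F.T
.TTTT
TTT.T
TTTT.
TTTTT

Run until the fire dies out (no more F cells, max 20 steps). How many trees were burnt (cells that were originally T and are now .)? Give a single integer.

Answer: 20

Derivation:
Step 1: +4 fires, +2 burnt (F count now 4)
Step 2: +4 fires, +4 burnt (F count now 4)
Step 3: +3 fires, +4 burnt (F count now 3)
Step 4: +4 fires, +3 burnt (F count now 4)
Step 5: +3 fires, +4 burnt (F count now 3)
Step 6: +2 fires, +3 burnt (F count now 2)
Step 7: +0 fires, +2 burnt (F count now 0)
Fire out after step 7
Initially T: 22, now '.': 28
Total burnt (originally-T cells now '.'): 20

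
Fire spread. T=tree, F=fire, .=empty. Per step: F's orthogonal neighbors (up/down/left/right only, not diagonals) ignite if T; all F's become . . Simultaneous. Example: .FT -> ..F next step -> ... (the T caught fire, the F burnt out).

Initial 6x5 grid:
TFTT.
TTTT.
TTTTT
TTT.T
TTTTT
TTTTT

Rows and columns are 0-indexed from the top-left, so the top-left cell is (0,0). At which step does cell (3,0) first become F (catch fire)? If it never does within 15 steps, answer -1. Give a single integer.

Step 1: cell (3,0)='T' (+3 fires, +1 burnt)
Step 2: cell (3,0)='T' (+4 fires, +3 burnt)
Step 3: cell (3,0)='T' (+4 fires, +4 burnt)
Step 4: cell (3,0)='F' (+4 fires, +4 burnt)
  -> target ignites at step 4
Step 5: cell (3,0)='.' (+4 fires, +4 burnt)
Step 6: cell (3,0)='.' (+4 fires, +4 burnt)
Step 7: cell (3,0)='.' (+2 fires, +4 burnt)
Step 8: cell (3,0)='.' (+1 fires, +2 burnt)
Step 9: cell (3,0)='.' (+0 fires, +1 burnt)
  fire out at step 9

4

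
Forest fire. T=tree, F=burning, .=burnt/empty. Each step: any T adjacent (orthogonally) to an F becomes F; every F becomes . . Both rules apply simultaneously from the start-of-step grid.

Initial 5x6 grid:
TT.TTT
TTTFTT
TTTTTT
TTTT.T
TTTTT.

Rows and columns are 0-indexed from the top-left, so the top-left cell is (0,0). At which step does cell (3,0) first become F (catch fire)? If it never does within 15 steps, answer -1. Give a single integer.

Step 1: cell (3,0)='T' (+4 fires, +1 burnt)
Step 2: cell (3,0)='T' (+6 fires, +4 burnt)
Step 3: cell (3,0)='T' (+7 fires, +6 burnt)
Step 4: cell (3,0)='T' (+6 fires, +7 burnt)
Step 5: cell (3,0)='F' (+2 fires, +6 burnt)
  -> target ignites at step 5
Step 6: cell (3,0)='.' (+1 fires, +2 burnt)
Step 7: cell (3,0)='.' (+0 fires, +1 burnt)
  fire out at step 7

5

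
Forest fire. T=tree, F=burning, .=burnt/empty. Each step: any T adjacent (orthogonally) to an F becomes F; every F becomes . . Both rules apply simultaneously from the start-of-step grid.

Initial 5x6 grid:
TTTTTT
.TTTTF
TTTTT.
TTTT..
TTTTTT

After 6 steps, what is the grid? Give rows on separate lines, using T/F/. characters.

Step 1: 2 trees catch fire, 1 burn out
  TTTTTF
  .TTTF.
  TTTTT.
  TTTT..
  TTTTTT
Step 2: 3 trees catch fire, 2 burn out
  TTTTF.
  .TTF..
  TTTTF.
  TTTT..
  TTTTTT
Step 3: 3 trees catch fire, 3 burn out
  TTTF..
  .TF...
  TTTF..
  TTTT..
  TTTTTT
Step 4: 4 trees catch fire, 3 burn out
  TTF...
  .F....
  TTF...
  TTTF..
  TTTTTT
Step 5: 4 trees catch fire, 4 burn out
  TF....
  ......
  TF....
  TTF...
  TTTFTT
Step 6: 5 trees catch fire, 4 burn out
  F.....
  ......
  F.....
  TF....
  TTF.FT

F.....
......
F.....
TF....
TTF.FT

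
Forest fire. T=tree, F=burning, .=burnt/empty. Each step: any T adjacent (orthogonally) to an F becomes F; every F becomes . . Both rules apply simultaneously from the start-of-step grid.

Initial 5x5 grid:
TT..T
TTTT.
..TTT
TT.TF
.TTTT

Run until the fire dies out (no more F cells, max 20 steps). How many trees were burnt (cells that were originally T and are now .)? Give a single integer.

Step 1: +3 fires, +1 burnt (F count now 3)
Step 2: +2 fires, +3 burnt (F count now 2)
Step 3: +3 fires, +2 burnt (F count now 3)
Step 4: +2 fires, +3 burnt (F count now 2)
Step 5: +2 fires, +2 burnt (F count now 2)
Step 6: +3 fires, +2 burnt (F count now 3)
Step 7: +1 fires, +3 burnt (F count now 1)
Step 8: +0 fires, +1 burnt (F count now 0)
Fire out after step 8
Initially T: 17, now '.': 24
Total burnt (originally-T cells now '.'): 16

Answer: 16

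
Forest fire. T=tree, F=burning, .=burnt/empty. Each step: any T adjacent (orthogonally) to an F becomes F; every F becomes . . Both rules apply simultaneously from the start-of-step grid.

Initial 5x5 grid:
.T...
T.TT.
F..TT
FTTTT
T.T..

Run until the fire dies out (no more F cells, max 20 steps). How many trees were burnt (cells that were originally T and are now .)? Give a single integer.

Step 1: +3 fires, +2 burnt (F count now 3)
Step 2: +1 fires, +3 burnt (F count now 1)
Step 3: +2 fires, +1 burnt (F count now 2)
Step 4: +2 fires, +2 burnt (F count now 2)
Step 5: +2 fires, +2 burnt (F count now 2)
Step 6: +1 fires, +2 burnt (F count now 1)
Step 7: +0 fires, +1 burnt (F count now 0)
Fire out after step 7
Initially T: 12, now '.': 24
Total burnt (originally-T cells now '.'): 11

Answer: 11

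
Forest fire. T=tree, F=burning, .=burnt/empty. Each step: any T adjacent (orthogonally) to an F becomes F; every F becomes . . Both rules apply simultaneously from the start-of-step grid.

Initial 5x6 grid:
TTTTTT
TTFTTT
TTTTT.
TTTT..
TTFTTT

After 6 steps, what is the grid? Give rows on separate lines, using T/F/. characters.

Step 1: 7 trees catch fire, 2 burn out
  TTFTTT
  TF.FTT
  TTFTT.
  TTFT..
  TF.FTT
Step 2: 10 trees catch fire, 7 burn out
  TF.FTT
  F...FT
  TF.FT.
  TF.F..
  F...FT
Step 3: 7 trees catch fire, 10 burn out
  F...FT
  .....F
  F...F.
  F.....
  .....F
Step 4: 1 trees catch fire, 7 burn out
  .....F
  ......
  ......
  ......
  ......
Step 5: 0 trees catch fire, 1 burn out
  ......
  ......
  ......
  ......
  ......
Step 6: 0 trees catch fire, 0 burn out
  ......
  ......
  ......
  ......
  ......

......
......
......
......
......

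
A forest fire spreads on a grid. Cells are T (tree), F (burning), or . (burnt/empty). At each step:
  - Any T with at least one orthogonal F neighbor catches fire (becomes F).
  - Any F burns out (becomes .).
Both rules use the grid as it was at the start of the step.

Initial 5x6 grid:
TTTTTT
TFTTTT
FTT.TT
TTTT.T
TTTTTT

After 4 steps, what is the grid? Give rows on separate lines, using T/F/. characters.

Step 1: 5 trees catch fire, 2 burn out
  TFTTTT
  F.FTTT
  .FT.TT
  FTTT.T
  TTTTTT
Step 2: 6 trees catch fire, 5 burn out
  F.FTTT
  ...FTT
  ..F.TT
  .FTT.T
  FTTTTT
Step 3: 4 trees catch fire, 6 burn out
  ...FTT
  ....FT
  ....TT
  ..FT.T
  .FTTTT
Step 4: 5 trees catch fire, 4 burn out
  ....FT
  .....F
  ....FT
  ...F.T
  ..FTTT

....FT
.....F
....FT
...F.T
..FTTT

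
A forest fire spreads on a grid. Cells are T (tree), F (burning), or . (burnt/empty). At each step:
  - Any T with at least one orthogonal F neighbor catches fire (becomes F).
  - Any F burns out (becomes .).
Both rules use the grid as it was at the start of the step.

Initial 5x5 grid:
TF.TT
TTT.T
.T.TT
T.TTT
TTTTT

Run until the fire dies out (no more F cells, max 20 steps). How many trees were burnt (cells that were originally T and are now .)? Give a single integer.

Answer: 5

Derivation:
Step 1: +2 fires, +1 burnt (F count now 2)
Step 2: +3 fires, +2 burnt (F count now 3)
Step 3: +0 fires, +3 burnt (F count now 0)
Fire out after step 3
Initially T: 19, now '.': 11
Total burnt (originally-T cells now '.'): 5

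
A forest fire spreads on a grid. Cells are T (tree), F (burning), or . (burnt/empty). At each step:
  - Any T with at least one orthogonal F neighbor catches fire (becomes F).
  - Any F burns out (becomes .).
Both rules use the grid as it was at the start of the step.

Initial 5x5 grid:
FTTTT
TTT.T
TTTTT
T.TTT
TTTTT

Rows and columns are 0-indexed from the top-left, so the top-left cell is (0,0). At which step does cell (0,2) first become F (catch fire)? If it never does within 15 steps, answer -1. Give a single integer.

Step 1: cell (0,2)='T' (+2 fires, +1 burnt)
Step 2: cell (0,2)='F' (+3 fires, +2 burnt)
  -> target ignites at step 2
Step 3: cell (0,2)='.' (+4 fires, +3 burnt)
Step 4: cell (0,2)='.' (+3 fires, +4 burnt)
Step 5: cell (0,2)='.' (+4 fires, +3 burnt)
Step 6: cell (0,2)='.' (+3 fires, +4 burnt)
Step 7: cell (0,2)='.' (+2 fires, +3 burnt)
Step 8: cell (0,2)='.' (+1 fires, +2 burnt)
Step 9: cell (0,2)='.' (+0 fires, +1 burnt)
  fire out at step 9

2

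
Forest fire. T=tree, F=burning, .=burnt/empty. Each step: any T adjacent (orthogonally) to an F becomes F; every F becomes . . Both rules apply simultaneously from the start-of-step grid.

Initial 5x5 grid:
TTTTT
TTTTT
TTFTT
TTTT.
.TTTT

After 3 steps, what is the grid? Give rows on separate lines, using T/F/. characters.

Step 1: 4 trees catch fire, 1 burn out
  TTTTT
  TTFTT
  TF.FT
  TTFT.
  .TTTT
Step 2: 8 trees catch fire, 4 burn out
  TTFTT
  TF.FT
  F...F
  TF.F.
  .TFTT
Step 3: 7 trees catch fire, 8 burn out
  TF.FT
  F...F
  .....
  F....
  .F.FT

TF.FT
F...F
.....
F....
.F.FT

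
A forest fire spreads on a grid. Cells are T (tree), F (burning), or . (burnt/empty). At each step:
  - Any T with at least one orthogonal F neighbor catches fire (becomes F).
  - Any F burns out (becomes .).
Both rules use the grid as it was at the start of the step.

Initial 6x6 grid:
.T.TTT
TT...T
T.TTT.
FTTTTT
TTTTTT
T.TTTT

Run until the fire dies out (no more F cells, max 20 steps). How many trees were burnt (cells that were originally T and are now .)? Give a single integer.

Step 1: +3 fires, +1 burnt (F count now 3)
Step 2: +4 fires, +3 burnt (F count now 4)
Step 3: +4 fires, +4 burnt (F count now 4)
Step 4: +5 fires, +4 burnt (F count now 5)
Step 5: +4 fires, +5 burnt (F count now 4)
Step 6: +2 fires, +4 burnt (F count now 2)
Step 7: +1 fires, +2 burnt (F count now 1)
Step 8: +0 fires, +1 burnt (F count now 0)
Fire out after step 8
Initially T: 27, now '.': 32
Total burnt (originally-T cells now '.'): 23

Answer: 23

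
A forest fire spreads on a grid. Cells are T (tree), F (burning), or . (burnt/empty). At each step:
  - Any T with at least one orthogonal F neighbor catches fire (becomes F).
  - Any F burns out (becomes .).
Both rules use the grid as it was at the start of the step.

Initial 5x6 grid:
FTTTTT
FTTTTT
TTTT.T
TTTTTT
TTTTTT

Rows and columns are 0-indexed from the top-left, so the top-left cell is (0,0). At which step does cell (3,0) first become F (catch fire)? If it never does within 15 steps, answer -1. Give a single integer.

Step 1: cell (3,0)='T' (+3 fires, +2 burnt)
Step 2: cell (3,0)='F' (+4 fires, +3 burnt)
  -> target ignites at step 2
Step 3: cell (3,0)='.' (+5 fires, +4 burnt)
Step 4: cell (3,0)='.' (+5 fires, +5 burnt)
Step 5: cell (3,0)='.' (+4 fires, +5 burnt)
Step 6: cell (3,0)='.' (+3 fires, +4 burnt)
Step 7: cell (3,0)='.' (+2 fires, +3 burnt)
Step 8: cell (3,0)='.' (+1 fires, +2 burnt)
Step 9: cell (3,0)='.' (+0 fires, +1 burnt)
  fire out at step 9

2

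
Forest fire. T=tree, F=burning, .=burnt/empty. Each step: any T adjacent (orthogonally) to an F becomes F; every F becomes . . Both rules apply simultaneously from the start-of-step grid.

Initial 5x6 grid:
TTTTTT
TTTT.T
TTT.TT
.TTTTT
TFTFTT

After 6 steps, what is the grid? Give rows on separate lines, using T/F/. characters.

Step 1: 5 trees catch fire, 2 burn out
  TTTTTT
  TTTT.T
  TTT.TT
  .FTFTT
  F.F.FT
Step 2: 4 trees catch fire, 5 burn out
  TTTTTT
  TTTT.T
  TFT.TT
  ..F.FT
  .....F
Step 3: 5 trees catch fire, 4 burn out
  TTTTTT
  TFTT.T
  F.F.FT
  .....F
  ......
Step 4: 4 trees catch fire, 5 burn out
  TFTTTT
  F.FT.T
  .....F
  ......
  ......
Step 5: 4 trees catch fire, 4 burn out
  F.FTTT
  ...F.F
  ......
  ......
  ......
Step 6: 2 trees catch fire, 4 burn out
  ...FTF
  ......
  ......
  ......
  ......

...FTF
......
......
......
......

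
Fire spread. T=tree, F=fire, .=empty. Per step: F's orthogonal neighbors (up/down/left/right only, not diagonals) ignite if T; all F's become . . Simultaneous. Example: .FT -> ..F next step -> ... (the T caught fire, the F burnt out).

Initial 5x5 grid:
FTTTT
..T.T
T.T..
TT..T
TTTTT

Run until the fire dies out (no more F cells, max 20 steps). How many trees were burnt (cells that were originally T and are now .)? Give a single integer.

Answer: 7

Derivation:
Step 1: +1 fires, +1 burnt (F count now 1)
Step 2: +1 fires, +1 burnt (F count now 1)
Step 3: +2 fires, +1 burnt (F count now 2)
Step 4: +2 fires, +2 burnt (F count now 2)
Step 5: +1 fires, +2 burnt (F count now 1)
Step 6: +0 fires, +1 burnt (F count now 0)
Fire out after step 6
Initially T: 16, now '.': 16
Total burnt (originally-T cells now '.'): 7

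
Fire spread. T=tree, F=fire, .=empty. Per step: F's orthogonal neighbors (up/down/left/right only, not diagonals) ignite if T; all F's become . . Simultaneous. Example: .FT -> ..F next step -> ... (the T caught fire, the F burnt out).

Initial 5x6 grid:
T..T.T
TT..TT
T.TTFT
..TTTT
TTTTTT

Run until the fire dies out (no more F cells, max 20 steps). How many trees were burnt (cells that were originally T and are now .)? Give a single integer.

Answer: 16

Derivation:
Step 1: +4 fires, +1 burnt (F count now 4)
Step 2: +5 fires, +4 burnt (F count now 5)
Step 3: +4 fires, +5 burnt (F count now 4)
Step 4: +1 fires, +4 burnt (F count now 1)
Step 5: +1 fires, +1 burnt (F count now 1)
Step 6: +1 fires, +1 burnt (F count now 1)
Step 7: +0 fires, +1 burnt (F count now 0)
Fire out after step 7
Initially T: 21, now '.': 25
Total burnt (originally-T cells now '.'): 16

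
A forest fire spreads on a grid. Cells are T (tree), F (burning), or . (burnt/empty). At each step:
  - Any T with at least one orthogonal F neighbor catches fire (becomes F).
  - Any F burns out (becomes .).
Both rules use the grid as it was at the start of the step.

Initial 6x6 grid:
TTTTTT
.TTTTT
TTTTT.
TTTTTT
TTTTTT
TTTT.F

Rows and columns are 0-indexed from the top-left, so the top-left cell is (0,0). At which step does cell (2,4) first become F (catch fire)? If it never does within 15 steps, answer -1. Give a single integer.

Step 1: cell (2,4)='T' (+1 fires, +1 burnt)
Step 2: cell (2,4)='T' (+2 fires, +1 burnt)
Step 3: cell (2,4)='T' (+2 fires, +2 burnt)
Step 4: cell (2,4)='F' (+4 fires, +2 burnt)
  -> target ignites at step 4
Step 5: cell (2,4)='.' (+5 fires, +4 burnt)
Step 6: cell (2,4)='.' (+7 fires, +5 burnt)
Step 7: cell (2,4)='.' (+6 fires, +7 burnt)
Step 8: cell (2,4)='.' (+3 fires, +6 burnt)
Step 9: cell (2,4)='.' (+1 fires, +3 burnt)
Step 10: cell (2,4)='.' (+1 fires, +1 burnt)
Step 11: cell (2,4)='.' (+0 fires, +1 burnt)
  fire out at step 11

4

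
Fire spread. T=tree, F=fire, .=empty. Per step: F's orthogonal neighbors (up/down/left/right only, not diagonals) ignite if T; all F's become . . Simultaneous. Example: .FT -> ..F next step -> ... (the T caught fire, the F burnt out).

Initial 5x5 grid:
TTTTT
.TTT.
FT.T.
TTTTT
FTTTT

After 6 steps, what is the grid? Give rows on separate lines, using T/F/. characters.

Step 1: 3 trees catch fire, 2 burn out
  TTTTT
  .TTT.
  .F.T.
  FTTTT
  .FTTT
Step 2: 3 trees catch fire, 3 burn out
  TTTTT
  .FTT.
  ...T.
  .FTTT
  ..FTT
Step 3: 4 trees catch fire, 3 burn out
  TFTTT
  ..FT.
  ...T.
  ..FTT
  ...FT
Step 4: 5 trees catch fire, 4 burn out
  F.FTT
  ...F.
  ...T.
  ...FT
  ....F
Step 5: 3 trees catch fire, 5 burn out
  ...FT
  .....
  ...F.
  ....F
  .....
Step 6: 1 trees catch fire, 3 burn out
  ....F
  .....
  .....
  .....
  .....

....F
.....
.....
.....
.....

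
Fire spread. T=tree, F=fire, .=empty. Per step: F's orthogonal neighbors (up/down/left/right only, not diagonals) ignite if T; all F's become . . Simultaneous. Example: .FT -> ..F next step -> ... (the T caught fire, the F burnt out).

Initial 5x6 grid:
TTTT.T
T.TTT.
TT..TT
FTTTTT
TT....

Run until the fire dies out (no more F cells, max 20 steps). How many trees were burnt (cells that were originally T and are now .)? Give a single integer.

Answer: 19

Derivation:
Step 1: +3 fires, +1 burnt (F count now 3)
Step 2: +4 fires, +3 burnt (F count now 4)
Step 3: +2 fires, +4 burnt (F count now 2)
Step 4: +2 fires, +2 burnt (F count now 2)
Step 5: +3 fires, +2 burnt (F count now 3)
Step 6: +4 fires, +3 burnt (F count now 4)
Step 7: +1 fires, +4 burnt (F count now 1)
Step 8: +0 fires, +1 burnt (F count now 0)
Fire out after step 8
Initially T: 20, now '.': 29
Total burnt (originally-T cells now '.'): 19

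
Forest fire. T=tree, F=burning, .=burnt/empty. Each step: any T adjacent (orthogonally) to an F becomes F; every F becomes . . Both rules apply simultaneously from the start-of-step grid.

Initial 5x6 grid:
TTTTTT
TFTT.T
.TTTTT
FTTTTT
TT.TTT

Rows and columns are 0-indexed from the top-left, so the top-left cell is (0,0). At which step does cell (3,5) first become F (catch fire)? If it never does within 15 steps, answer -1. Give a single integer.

Step 1: cell (3,5)='T' (+6 fires, +2 burnt)
Step 2: cell (3,5)='T' (+6 fires, +6 burnt)
Step 3: cell (3,5)='T' (+3 fires, +6 burnt)
Step 4: cell (3,5)='T' (+4 fires, +3 burnt)
Step 5: cell (3,5)='F' (+4 fires, +4 burnt)
  -> target ignites at step 5
Step 6: cell (3,5)='.' (+2 fires, +4 burnt)
Step 7: cell (3,5)='.' (+0 fires, +2 burnt)
  fire out at step 7

5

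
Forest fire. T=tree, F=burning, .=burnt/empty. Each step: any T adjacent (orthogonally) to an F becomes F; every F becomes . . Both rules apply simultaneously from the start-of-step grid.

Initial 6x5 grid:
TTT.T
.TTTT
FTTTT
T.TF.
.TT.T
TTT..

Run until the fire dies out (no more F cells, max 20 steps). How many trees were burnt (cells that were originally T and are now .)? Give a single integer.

Step 1: +4 fires, +2 burnt (F count now 4)
Step 2: +5 fires, +4 burnt (F count now 5)
Step 3: +5 fires, +5 burnt (F count now 5)
Step 4: +4 fires, +5 burnt (F count now 4)
Step 5: +1 fires, +4 burnt (F count now 1)
Step 6: +0 fires, +1 burnt (F count now 0)
Fire out after step 6
Initially T: 20, now '.': 29
Total burnt (originally-T cells now '.'): 19

Answer: 19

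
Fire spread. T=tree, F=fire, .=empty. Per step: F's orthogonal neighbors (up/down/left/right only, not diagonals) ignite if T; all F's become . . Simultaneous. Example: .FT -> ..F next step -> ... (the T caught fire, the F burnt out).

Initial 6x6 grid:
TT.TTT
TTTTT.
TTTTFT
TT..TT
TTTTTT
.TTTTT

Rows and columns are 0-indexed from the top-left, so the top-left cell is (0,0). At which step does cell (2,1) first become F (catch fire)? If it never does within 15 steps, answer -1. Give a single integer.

Step 1: cell (2,1)='T' (+4 fires, +1 burnt)
Step 2: cell (2,1)='T' (+5 fires, +4 burnt)
Step 3: cell (2,1)='F' (+7 fires, +5 burnt)
  -> target ignites at step 3
Step 4: cell (2,1)='.' (+6 fires, +7 burnt)
Step 5: cell (2,1)='.' (+5 fires, +6 burnt)
Step 6: cell (2,1)='.' (+3 fires, +5 burnt)
Step 7: cell (2,1)='.' (+0 fires, +3 burnt)
  fire out at step 7

3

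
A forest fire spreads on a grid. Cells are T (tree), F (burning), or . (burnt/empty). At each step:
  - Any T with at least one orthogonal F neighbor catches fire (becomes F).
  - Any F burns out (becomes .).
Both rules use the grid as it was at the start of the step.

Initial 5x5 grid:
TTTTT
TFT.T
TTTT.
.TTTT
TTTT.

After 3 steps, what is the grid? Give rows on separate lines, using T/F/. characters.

Step 1: 4 trees catch fire, 1 burn out
  TFTTT
  F.F.T
  TFTT.
  .TTTT
  TTTT.
Step 2: 5 trees catch fire, 4 burn out
  F.FTT
  ....T
  F.FT.
  .FTTT
  TTTT.
Step 3: 4 trees catch fire, 5 burn out
  ...FT
  ....T
  ...F.
  ..FTT
  TFTT.

...FT
....T
...F.
..FTT
TFTT.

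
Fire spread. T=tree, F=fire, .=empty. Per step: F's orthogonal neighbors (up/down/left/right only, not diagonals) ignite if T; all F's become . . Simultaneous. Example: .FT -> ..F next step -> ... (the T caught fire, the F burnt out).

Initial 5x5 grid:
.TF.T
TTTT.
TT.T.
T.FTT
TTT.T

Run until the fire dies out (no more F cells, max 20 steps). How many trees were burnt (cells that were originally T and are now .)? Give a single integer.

Answer: 15

Derivation:
Step 1: +4 fires, +2 burnt (F count now 4)
Step 2: +5 fires, +4 burnt (F count now 5)
Step 3: +4 fires, +5 burnt (F count now 4)
Step 4: +2 fires, +4 burnt (F count now 2)
Step 5: +0 fires, +2 burnt (F count now 0)
Fire out after step 5
Initially T: 16, now '.': 24
Total burnt (originally-T cells now '.'): 15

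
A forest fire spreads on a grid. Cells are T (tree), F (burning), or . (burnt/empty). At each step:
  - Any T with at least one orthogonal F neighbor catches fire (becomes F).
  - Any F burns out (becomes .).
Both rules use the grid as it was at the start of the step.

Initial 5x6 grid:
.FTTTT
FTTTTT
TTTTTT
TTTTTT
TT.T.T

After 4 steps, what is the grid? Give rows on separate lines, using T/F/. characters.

Step 1: 3 trees catch fire, 2 burn out
  ..FTTT
  .FTTTT
  FTTTTT
  TTTTTT
  TT.T.T
Step 2: 4 trees catch fire, 3 burn out
  ...FTT
  ..FTTT
  .FTTTT
  FTTTTT
  TT.T.T
Step 3: 5 trees catch fire, 4 burn out
  ....FT
  ...FTT
  ..FTTT
  .FTTTT
  FT.T.T
Step 4: 5 trees catch fire, 5 burn out
  .....F
  ....FT
  ...FTT
  ..FTTT
  .F.T.T

.....F
....FT
...FTT
..FTTT
.F.T.T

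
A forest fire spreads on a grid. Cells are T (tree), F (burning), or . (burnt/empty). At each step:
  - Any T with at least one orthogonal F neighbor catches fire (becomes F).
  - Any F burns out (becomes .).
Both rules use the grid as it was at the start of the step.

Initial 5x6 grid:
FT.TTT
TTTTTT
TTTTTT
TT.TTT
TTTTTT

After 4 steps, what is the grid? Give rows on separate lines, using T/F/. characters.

Step 1: 2 trees catch fire, 1 burn out
  .F.TTT
  FTTTTT
  TTTTTT
  TT.TTT
  TTTTTT
Step 2: 2 trees catch fire, 2 burn out
  ...TTT
  .FTTTT
  FTTTTT
  TT.TTT
  TTTTTT
Step 3: 3 trees catch fire, 2 burn out
  ...TTT
  ..FTTT
  .FTTTT
  FT.TTT
  TTTTTT
Step 4: 4 trees catch fire, 3 burn out
  ...TTT
  ...FTT
  ..FTTT
  .F.TTT
  FTTTTT

...TTT
...FTT
..FTTT
.F.TTT
FTTTTT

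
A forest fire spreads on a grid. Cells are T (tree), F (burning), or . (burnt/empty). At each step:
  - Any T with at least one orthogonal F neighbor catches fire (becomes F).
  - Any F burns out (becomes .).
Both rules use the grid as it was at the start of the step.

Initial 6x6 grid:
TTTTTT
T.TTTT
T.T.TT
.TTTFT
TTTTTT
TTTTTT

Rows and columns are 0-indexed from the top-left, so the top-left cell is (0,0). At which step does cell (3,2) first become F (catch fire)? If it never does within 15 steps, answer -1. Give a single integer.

Step 1: cell (3,2)='T' (+4 fires, +1 burnt)
Step 2: cell (3,2)='F' (+6 fires, +4 burnt)
  -> target ignites at step 2
Step 3: cell (3,2)='.' (+8 fires, +6 burnt)
Step 4: cell (3,2)='.' (+5 fires, +8 burnt)
Step 5: cell (3,2)='.' (+3 fires, +5 burnt)
Step 6: cell (3,2)='.' (+2 fires, +3 burnt)
Step 7: cell (3,2)='.' (+1 fires, +2 burnt)
Step 8: cell (3,2)='.' (+1 fires, +1 burnt)
Step 9: cell (3,2)='.' (+1 fires, +1 burnt)
Step 10: cell (3,2)='.' (+0 fires, +1 burnt)
  fire out at step 10

2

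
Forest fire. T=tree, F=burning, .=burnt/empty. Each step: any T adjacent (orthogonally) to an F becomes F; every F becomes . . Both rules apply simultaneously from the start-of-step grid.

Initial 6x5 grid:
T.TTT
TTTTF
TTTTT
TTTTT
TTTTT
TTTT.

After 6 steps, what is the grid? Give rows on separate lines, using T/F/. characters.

Step 1: 3 trees catch fire, 1 burn out
  T.TTF
  TTTF.
  TTTTF
  TTTTT
  TTTTT
  TTTT.
Step 2: 4 trees catch fire, 3 burn out
  T.TF.
  TTF..
  TTTF.
  TTTTF
  TTTTT
  TTTT.
Step 3: 5 trees catch fire, 4 burn out
  T.F..
  TF...
  TTF..
  TTTF.
  TTTTF
  TTTT.
Step 4: 4 trees catch fire, 5 burn out
  T....
  F....
  TF...
  TTF..
  TTTF.
  TTTT.
Step 5: 5 trees catch fire, 4 burn out
  F....
  .....
  F....
  TF...
  TTF..
  TTTF.
Step 6: 3 trees catch fire, 5 burn out
  .....
  .....
  .....
  F....
  TF...
  TTF..

.....
.....
.....
F....
TF...
TTF..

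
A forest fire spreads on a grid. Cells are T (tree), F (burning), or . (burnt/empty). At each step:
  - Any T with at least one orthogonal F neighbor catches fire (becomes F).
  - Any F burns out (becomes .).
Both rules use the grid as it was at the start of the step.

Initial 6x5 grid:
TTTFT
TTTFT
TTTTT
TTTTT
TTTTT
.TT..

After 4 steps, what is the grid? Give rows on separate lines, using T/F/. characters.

Step 1: 5 trees catch fire, 2 burn out
  TTF.F
  TTF.F
  TTTFT
  TTTTT
  TTTTT
  .TT..
Step 2: 5 trees catch fire, 5 burn out
  TF...
  TF...
  TTF.F
  TTTFT
  TTTTT
  .TT..
Step 3: 6 trees catch fire, 5 burn out
  F....
  F....
  TF...
  TTF.F
  TTTFT
  .TT..
Step 4: 4 trees catch fire, 6 burn out
  .....
  .....
  F....
  TF...
  TTF.F
  .TT..

.....
.....
F....
TF...
TTF.F
.TT..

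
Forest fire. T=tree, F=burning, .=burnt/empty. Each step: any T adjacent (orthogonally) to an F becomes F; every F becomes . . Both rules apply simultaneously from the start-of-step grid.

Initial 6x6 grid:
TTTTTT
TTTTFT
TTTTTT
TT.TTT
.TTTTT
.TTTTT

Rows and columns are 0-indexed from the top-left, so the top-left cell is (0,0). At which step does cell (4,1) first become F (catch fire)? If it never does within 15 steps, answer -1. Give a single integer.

Step 1: cell (4,1)='T' (+4 fires, +1 burnt)
Step 2: cell (4,1)='T' (+6 fires, +4 burnt)
Step 3: cell (4,1)='T' (+6 fires, +6 burnt)
Step 4: cell (4,1)='T' (+6 fires, +6 burnt)
Step 5: cell (4,1)='T' (+6 fires, +6 burnt)
Step 6: cell (4,1)='F' (+3 fires, +6 burnt)
  -> target ignites at step 6
Step 7: cell (4,1)='.' (+1 fires, +3 burnt)
Step 8: cell (4,1)='.' (+0 fires, +1 burnt)
  fire out at step 8

6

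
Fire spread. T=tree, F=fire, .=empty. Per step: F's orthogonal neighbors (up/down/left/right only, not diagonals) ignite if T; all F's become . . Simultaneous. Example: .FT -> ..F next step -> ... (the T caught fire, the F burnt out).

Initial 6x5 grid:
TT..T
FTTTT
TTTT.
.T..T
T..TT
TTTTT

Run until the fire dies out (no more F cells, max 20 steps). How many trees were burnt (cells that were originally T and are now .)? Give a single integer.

Answer: 12

Derivation:
Step 1: +3 fires, +1 burnt (F count now 3)
Step 2: +3 fires, +3 burnt (F count now 3)
Step 3: +3 fires, +3 burnt (F count now 3)
Step 4: +2 fires, +3 burnt (F count now 2)
Step 5: +1 fires, +2 burnt (F count now 1)
Step 6: +0 fires, +1 burnt (F count now 0)
Fire out after step 6
Initially T: 21, now '.': 21
Total burnt (originally-T cells now '.'): 12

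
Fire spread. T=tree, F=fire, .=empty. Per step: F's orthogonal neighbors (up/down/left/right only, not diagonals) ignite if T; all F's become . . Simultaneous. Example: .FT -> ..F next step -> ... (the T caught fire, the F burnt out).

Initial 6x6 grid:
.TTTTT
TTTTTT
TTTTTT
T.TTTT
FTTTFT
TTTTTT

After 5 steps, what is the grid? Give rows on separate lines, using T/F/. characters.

Step 1: 7 trees catch fire, 2 burn out
  .TTTTT
  TTTTTT
  TTTTTT
  F.TTFT
  .FTF.F
  FTTTFT
Step 2: 8 trees catch fire, 7 burn out
  .TTTTT
  TTTTTT
  FTTTFT
  ..TF.F
  ..F...
  .FTF.F
Step 3: 7 trees catch fire, 8 burn out
  .TTTTT
  FTTTFT
  .FTF.F
  ..F...
  ......
  ..F...
Step 4: 5 trees catch fire, 7 burn out
  .TTTFT
  .FTF.F
  ..F...
  ......
  ......
  ......
Step 5: 4 trees catch fire, 5 burn out
  .FTF.F
  ..F...
  ......
  ......
  ......
  ......

.FTF.F
..F...
......
......
......
......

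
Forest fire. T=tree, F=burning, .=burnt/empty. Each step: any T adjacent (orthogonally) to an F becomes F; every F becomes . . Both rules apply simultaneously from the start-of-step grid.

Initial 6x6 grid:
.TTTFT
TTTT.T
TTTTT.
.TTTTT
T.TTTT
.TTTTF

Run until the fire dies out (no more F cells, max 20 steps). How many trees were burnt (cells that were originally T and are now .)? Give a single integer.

Answer: 27

Derivation:
Step 1: +4 fires, +2 burnt (F count now 4)
Step 2: +6 fires, +4 burnt (F count now 6)
Step 3: +6 fires, +6 burnt (F count now 6)
Step 4: +6 fires, +6 burnt (F count now 6)
Step 5: +3 fires, +6 burnt (F count now 3)
Step 6: +2 fires, +3 burnt (F count now 2)
Step 7: +0 fires, +2 burnt (F count now 0)
Fire out after step 7
Initially T: 28, now '.': 35
Total burnt (originally-T cells now '.'): 27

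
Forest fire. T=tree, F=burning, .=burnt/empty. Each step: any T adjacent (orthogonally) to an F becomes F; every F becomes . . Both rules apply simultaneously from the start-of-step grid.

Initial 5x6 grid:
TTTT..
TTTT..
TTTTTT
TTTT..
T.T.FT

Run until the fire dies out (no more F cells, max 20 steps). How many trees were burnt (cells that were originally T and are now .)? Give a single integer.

Step 1: +1 fires, +1 burnt (F count now 1)
Step 2: +0 fires, +1 burnt (F count now 0)
Fire out after step 2
Initially T: 21, now '.': 10
Total burnt (originally-T cells now '.'): 1

Answer: 1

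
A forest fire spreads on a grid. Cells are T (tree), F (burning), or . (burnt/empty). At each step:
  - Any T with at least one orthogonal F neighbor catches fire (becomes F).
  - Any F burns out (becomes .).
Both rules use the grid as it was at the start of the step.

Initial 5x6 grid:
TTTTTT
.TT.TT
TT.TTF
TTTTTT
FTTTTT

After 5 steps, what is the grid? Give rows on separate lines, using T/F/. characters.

Step 1: 5 trees catch fire, 2 burn out
  TTTTTT
  .TT.TF
  TT.TF.
  FTTTTF
  .FTTTT
Step 2: 8 trees catch fire, 5 burn out
  TTTTTF
  .TT.F.
  FT.F..
  .FTTF.
  ..FTTF
Step 3: 6 trees catch fire, 8 burn out
  TTTTF.
  .TT...
  .F....
  ..FF..
  ...FF.
Step 4: 2 trees catch fire, 6 burn out
  TTTF..
  .FT...
  ......
  ......
  ......
Step 5: 3 trees catch fire, 2 burn out
  TFF...
  ..F...
  ......
  ......
  ......

TFF...
..F...
......
......
......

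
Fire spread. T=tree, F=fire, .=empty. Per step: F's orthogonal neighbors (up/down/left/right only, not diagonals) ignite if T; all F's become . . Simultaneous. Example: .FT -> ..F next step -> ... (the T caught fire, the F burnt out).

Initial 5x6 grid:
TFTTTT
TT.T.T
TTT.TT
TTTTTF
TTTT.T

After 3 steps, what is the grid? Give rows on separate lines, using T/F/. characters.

Step 1: 6 trees catch fire, 2 burn out
  F.FTTT
  TF.T.T
  TTT.TF
  TTTTF.
  TTTT.F
Step 2: 6 trees catch fire, 6 burn out
  ...FTT
  F..T.F
  TFT.F.
  TTTF..
  TTTT..
Step 3: 8 trees catch fire, 6 burn out
  ....FF
  ...F..
  F.F...
  TFF...
  TTTF..

....FF
...F..
F.F...
TFF...
TTTF..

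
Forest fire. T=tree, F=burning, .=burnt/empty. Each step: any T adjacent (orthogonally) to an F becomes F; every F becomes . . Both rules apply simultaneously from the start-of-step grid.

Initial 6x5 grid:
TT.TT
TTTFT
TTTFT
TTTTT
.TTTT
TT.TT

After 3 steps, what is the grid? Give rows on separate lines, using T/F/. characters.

Step 1: 6 trees catch fire, 2 burn out
  TT.FT
  TTF.F
  TTF.F
  TTTFT
  .TTTT
  TT.TT
Step 2: 6 trees catch fire, 6 burn out
  TT..F
  TF...
  TF...
  TTF.F
  .TTFT
  TT.TT
Step 3: 7 trees catch fire, 6 burn out
  TF...
  F....
  F....
  TF...
  .TF.F
  TT.FT

TF...
F....
F....
TF...
.TF.F
TT.FT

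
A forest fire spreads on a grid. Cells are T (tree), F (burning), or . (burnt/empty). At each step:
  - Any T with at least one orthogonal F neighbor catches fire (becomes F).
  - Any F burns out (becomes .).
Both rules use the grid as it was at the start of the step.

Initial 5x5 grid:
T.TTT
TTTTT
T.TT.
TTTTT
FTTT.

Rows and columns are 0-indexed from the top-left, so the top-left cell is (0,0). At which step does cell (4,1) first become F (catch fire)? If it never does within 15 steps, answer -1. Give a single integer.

Step 1: cell (4,1)='F' (+2 fires, +1 burnt)
  -> target ignites at step 1
Step 2: cell (4,1)='.' (+3 fires, +2 burnt)
Step 3: cell (4,1)='.' (+3 fires, +3 burnt)
Step 4: cell (4,1)='.' (+4 fires, +3 burnt)
Step 5: cell (4,1)='.' (+3 fires, +4 burnt)
Step 6: cell (4,1)='.' (+2 fires, +3 burnt)
Step 7: cell (4,1)='.' (+2 fires, +2 burnt)
Step 8: cell (4,1)='.' (+1 fires, +2 burnt)
Step 9: cell (4,1)='.' (+0 fires, +1 burnt)
  fire out at step 9

1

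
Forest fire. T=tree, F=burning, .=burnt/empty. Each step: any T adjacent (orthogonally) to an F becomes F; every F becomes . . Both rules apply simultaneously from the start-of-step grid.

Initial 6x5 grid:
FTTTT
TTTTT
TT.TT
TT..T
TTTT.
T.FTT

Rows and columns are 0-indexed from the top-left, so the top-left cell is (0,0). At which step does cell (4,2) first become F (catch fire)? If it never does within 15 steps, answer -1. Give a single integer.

Step 1: cell (4,2)='F' (+4 fires, +2 burnt)
  -> target ignites at step 1
Step 2: cell (4,2)='.' (+6 fires, +4 burnt)
Step 3: cell (4,2)='.' (+6 fires, +6 burnt)
Step 4: cell (4,2)='.' (+3 fires, +6 burnt)
Step 5: cell (4,2)='.' (+2 fires, +3 burnt)
Step 6: cell (4,2)='.' (+1 fires, +2 burnt)
Step 7: cell (4,2)='.' (+1 fires, +1 burnt)
Step 8: cell (4,2)='.' (+0 fires, +1 burnt)
  fire out at step 8

1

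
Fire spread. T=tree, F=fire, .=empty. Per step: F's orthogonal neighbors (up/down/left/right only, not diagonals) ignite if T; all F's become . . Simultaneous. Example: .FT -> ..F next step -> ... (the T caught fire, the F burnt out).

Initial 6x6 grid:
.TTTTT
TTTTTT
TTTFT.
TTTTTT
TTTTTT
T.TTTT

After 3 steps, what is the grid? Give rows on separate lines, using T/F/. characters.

Step 1: 4 trees catch fire, 1 burn out
  .TTTTT
  TTTFTT
  TTF.F.
  TTTFTT
  TTTTTT
  T.TTTT
Step 2: 7 trees catch fire, 4 burn out
  .TTFTT
  TTF.FT
  TF....
  TTF.FT
  TTTFTT
  T.TTTT
Step 3: 10 trees catch fire, 7 burn out
  .TF.FT
  TF...F
  F.....
  TF...F
  TTF.FT
  T.TFTT

.TF.FT
TF...F
F.....
TF...F
TTF.FT
T.TFTT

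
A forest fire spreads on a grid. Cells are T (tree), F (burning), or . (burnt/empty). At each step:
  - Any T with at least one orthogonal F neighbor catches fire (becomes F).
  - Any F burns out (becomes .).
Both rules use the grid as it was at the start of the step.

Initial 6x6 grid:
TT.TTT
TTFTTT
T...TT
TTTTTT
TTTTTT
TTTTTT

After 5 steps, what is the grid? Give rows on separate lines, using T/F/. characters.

Step 1: 2 trees catch fire, 1 burn out
  TT.TTT
  TF.FTT
  T...TT
  TTTTTT
  TTTTTT
  TTTTTT
Step 2: 4 trees catch fire, 2 burn out
  TF.FTT
  F...FT
  T...TT
  TTTTTT
  TTTTTT
  TTTTTT
Step 3: 5 trees catch fire, 4 burn out
  F...FT
  .....F
  F...FT
  TTTTTT
  TTTTTT
  TTTTTT
Step 4: 4 trees catch fire, 5 burn out
  .....F
  ......
  .....F
  FTTTFT
  TTTTTT
  TTTTTT
Step 5: 5 trees catch fire, 4 burn out
  ......
  ......
  ......
  .FTF.F
  FTTTFT
  TTTTTT

......
......
......
.FTF.F
FTTTFT
TTTTTT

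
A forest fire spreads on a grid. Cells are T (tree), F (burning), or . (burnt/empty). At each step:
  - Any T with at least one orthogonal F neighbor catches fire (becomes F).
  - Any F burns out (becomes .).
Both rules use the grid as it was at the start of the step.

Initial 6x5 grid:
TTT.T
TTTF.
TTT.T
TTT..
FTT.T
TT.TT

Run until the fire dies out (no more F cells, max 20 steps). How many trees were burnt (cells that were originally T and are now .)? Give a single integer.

Step 1: +4 fires, +2 burnt (F count now 4)
Step 2: +7 fires, +4 burnt (F count now 7)
Step 3: +4 fires, +7 burnt (F count now 4)
Step 4: +1 fires, +4 burnt (F count now 1)
Step 5: +0 fires, +1 burnt (F count now 0)
Fire out after step 5
Initially T: 21, now '.': 25
Total burnt (originally-T cells now '.'): 16

Answer: 16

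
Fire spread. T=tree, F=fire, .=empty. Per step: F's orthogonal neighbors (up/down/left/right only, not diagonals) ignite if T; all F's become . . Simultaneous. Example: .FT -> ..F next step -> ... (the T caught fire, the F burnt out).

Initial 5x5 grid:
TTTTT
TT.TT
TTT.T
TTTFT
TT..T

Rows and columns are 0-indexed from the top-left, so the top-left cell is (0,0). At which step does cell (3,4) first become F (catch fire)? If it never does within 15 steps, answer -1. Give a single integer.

Step 1: cell (3,4)='F' (+2 fires, +1 burnt)
  -> target ignites at step 1
Step 2: cell (3,4)='.' (+4 fires, +2 burnt)
Step 3: cell (3,4)='.' (+4 fires, +4 burnt)
Step 4: cell (3,4)='.' (+5 fires, +4 burnt)
Step 5: cell (3,4)='.' (+3 fires, +5 burnt)
Step 6: cell (3,4)='.' (+2 fires, +3 burnt)
Step 7: cell (3,4)='.' (+0 fires, +2 burnt)
  fire out at step 7

1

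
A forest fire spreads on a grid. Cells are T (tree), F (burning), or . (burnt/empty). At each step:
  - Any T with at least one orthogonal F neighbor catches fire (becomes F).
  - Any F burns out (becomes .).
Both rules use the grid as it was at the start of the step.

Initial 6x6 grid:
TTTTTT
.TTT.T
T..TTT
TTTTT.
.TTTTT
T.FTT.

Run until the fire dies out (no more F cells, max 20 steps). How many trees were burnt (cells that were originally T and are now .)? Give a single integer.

Step 1: +2 fires, +1 burnt (F count now 2)
Step 2: +4 fires, +2 burnt (F count now 4)
Step 3: +3 fires, +4 burnt (F count now 3)
Step 4: +4 fires, +3 burnt (F count now 4)
Step 5: +3 fires, +4 burnt (F count now 3)
Step 6: +3 fires, +3 burnt (F count now 3)
Step 7: +4 fires, +3 burnt (F count now 4)
Step 8: +2 fires, +4 burnt (F count now 2)
Step 9: +1 fires, +2 burnt (F count now 1)
Step 10: +0 fires, +1 burnt (F count now 0)
Fire out after step 10
Initially T: 27, now '.': 35
Total burnt (originally-T cells now '.'): 26

Answer: 26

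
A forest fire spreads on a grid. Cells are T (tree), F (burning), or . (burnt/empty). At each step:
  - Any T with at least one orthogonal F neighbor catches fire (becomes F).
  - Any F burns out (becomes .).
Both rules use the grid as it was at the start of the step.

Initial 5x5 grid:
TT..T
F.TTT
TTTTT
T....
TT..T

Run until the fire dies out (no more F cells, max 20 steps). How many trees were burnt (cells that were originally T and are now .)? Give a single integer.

Answer: 14

Derivation:
Step 1: +2 fires, +1 burnt (F count now 2)
Step 2: +3 fires, +2 burnt (F count now 3)
Step 3: +2 fires, +3 burnt (F count now 2)
Step 4: +3 fires, +2 burnt (F count now 3)
Step 5: +2 fires, +3 burnt (F count now 2)
Step 6: +1 fires, +2 burnt (F count now 1)
Step 7: +1 fires, +1 burnt (F count now 1)
Step 8: +0 fires, +1 burnt (F count now 0)
Fire out after step 8
Initially T: 15, now '.': 24
Total burnt (originally-T cells now '.'): 14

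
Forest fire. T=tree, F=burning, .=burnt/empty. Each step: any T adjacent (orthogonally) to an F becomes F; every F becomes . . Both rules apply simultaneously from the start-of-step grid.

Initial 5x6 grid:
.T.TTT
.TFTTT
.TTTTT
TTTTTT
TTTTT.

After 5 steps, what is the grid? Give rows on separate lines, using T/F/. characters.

Step 1: 3 trees catch fire, 1 burn out
  .T.TTT
  .F.FTT
  .TFTTT
  TTTTTT
  TTTTT.
Step 2: 6 trees catch fire, 3 burn out
  .F.FTT
  ....FT
  .F.FTT
  TTFTTT
  TTTTT.
Step 3: 6 trees catch fire, 6 burn out
  ....FT
  .....F
  ....FT
  TF.FTT
  TTFTT.
Step 4: 6 trees catch fire, 6 burn out
  .....F
  ......
  .....F
  F...FT
  TF.FT.
Step 5: 3 trees catch fire, 6 burn out
  ......
  ......
  ......
  .....F
  F...F.

......
......
......
.....F
F...F.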